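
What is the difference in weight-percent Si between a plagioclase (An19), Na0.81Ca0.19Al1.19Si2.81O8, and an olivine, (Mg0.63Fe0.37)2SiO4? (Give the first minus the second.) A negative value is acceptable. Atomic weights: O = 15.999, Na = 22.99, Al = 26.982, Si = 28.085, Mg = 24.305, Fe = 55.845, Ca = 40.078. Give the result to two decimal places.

First mineral: 78.919 g Si in 265.256 g formula = 29.75 wt% Si.
Second mineral: 28.085 g Si in 164.031 g formula = 17.12 wt% Si.
29.75% − 17.12% gives a difference of 12.63 percentage points.

12.63 percentage points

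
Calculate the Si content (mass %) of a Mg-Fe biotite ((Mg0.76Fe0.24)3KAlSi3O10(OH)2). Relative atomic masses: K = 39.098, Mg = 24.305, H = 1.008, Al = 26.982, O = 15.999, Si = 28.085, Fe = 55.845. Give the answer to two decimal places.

M((Mg0.76Fe0.24)3KAlSi3O10(OH)2) = 439.963 g/mol.
Si contributes 3 × 28.085 = 84.255 g per mole.
84.255/439.963 = 0.1915 → 19.15%.

19.15 mass %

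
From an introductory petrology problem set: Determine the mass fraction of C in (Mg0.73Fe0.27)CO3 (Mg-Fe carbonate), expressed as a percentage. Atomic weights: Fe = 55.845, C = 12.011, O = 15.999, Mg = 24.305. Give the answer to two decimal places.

Formula mass = 0.73·24.305 + 0.27·55.845 + 1·12.011 + 3·15.999 = 92.829 g/mol, of which 12.011 g is C.
So C makes up 12.011/92.829 = 0.1294 of the mass, i.e. 12.94%.

12.94 weight percent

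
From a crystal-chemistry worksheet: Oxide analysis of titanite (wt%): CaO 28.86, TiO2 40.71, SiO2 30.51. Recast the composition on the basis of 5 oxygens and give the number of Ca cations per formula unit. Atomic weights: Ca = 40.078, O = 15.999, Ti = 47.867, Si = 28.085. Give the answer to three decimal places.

CaO: 28.86/56.077 = 0.51465 mol → 0.51465 mol Ca, 0.51465 mol O.
TiO2: 40.71/79.865 = 0.50974 mol → 0.50974 mol Ti, 1.01948 mol O.
SiO2: 30.51/60.083 = 0.50780 mol → 0.50780 mol Si, 1.01560 mol O.
Total oxygen = 2.54973 mol. Normalization factor = 5/2.54973 = 1.96099.
Ca per 5 O = 0.51465 × 1.96099 = 1.009.

1.009 Ca apfu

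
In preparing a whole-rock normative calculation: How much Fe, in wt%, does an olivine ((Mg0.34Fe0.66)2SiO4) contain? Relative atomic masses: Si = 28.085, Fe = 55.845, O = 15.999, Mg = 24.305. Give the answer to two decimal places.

40.43 wt%

M((Mg0.34Fe0.66)2SiO4) = 182.324 g/mol.
Fe contributes 1.32 × 55.845 = 73.715 g per mole.
73.715/182.324 = 0.4043 → 40.43%.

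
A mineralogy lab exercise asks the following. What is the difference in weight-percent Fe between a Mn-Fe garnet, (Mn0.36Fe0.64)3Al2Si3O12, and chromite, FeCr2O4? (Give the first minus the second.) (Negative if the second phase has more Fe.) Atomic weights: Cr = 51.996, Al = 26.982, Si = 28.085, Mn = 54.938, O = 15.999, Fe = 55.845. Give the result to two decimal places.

-3.37 percentage points

M((Mn0.36Fe0.64)3Al2Si3O12) = 496.762 g/mol, so wt% Fe = 107.222/496.762 × 100 = 21.58%.
M(FeCr2O4) = 223.833 g/mol, so wt% Fe = 55.845/223.833 × 100 = 24.95%.
21.58 − 24.95 = -3.37 pp.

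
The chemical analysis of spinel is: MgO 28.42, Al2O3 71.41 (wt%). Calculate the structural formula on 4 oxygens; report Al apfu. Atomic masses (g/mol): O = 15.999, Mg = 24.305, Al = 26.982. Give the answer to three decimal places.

1.997 Al apfu

28.42 wt% MgO ÷ 40.304 g/mol = 0.70514 mol, giving 0.70514 Mg and 0.70514 O.
71.41 wt% Al2O3 ÷ 101.961 g/mol = 0.70037 mol, giving 1.40074 Al and 2.10111 O.
Oxygen sums to 2.80625; scaling by 4/2.80625 = 1.42539 puts the formula on 4 O.
Al: 1.40074 × 1.42539 = 1.997 atoms per formula unit.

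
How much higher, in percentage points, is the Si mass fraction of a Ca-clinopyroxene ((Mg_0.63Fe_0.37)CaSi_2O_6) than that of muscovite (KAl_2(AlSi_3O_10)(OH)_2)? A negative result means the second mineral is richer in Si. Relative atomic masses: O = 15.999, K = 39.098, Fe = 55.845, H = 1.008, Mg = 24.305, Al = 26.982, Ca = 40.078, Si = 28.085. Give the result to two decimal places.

M((Mg_0.63Fe_0.37)CaSi_2O_6) = 228.217 g/mol, so wt% Si = 56.170/228.217 × 100 = 24.61%.
M(KAl_2(AlSi_3O_10)(OH)_2) = 398.303 g/mol, so wt% Si = 84.255/398.303 × 100 = 21.15%.
24.61 − 21.15 = 3.46 pp.

3.46 percentage points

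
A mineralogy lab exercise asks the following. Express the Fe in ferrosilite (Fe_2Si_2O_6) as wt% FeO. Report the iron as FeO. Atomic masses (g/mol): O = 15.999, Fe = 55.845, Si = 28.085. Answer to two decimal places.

Molar mass of Fe_2Si_2O_6 = 2×55.845 + 2×28.085 + 6×15.999 = 263.854 g/mol.
Each formula unit contains 2 Fe, equivalent to 2/1 = 2.0000 mol FeO.
M(FeO) = 1×55.845 + 1×15.999 = 71.844 g/mol.
Mass of FeO per formula unit = 2.0000 × 71.844 = 143.688 g.
FeO wt% = 143.688 / 263.854 × 100 = 54.46%.

54.46 wt%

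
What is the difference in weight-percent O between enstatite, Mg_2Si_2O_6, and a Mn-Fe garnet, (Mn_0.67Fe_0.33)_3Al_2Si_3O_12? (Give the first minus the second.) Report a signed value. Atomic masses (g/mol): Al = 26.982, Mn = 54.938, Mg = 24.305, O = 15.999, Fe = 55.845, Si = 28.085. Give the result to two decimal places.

9.10 percentage points

M(Mg_2Si_2O_6) = 200.774 g/mol, so wt% O = 95.994/200.774 × 100 = 47.81%.
M((Mn_0.67Fe_0.33)_3Al_2Si_3O_12) = 495.919 g/mol, so wt% O = 191.988/495.919 × 100 = 38.71%.
47.81 − 38.71 = 9.10 pp.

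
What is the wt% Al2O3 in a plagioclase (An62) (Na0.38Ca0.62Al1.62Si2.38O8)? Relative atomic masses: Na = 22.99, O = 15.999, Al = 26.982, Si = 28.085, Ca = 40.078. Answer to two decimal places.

Molar mass of Na0.38Ca0.62Al1.62Si2.38O8 = 0.38*22.99 + 0.62*40.078 + 1.62*26.982 + 2.38*28.085 + 8*15.999 = 272.130 g/mol.
Each formula unit contains 1.62 Al, equivalent to 1.62/2 = 0.8100 mol Al2O3.
M(Al2O3) = 2×26.982 + 3×15.999 = 101.961 g/mol.
Mass of Al2O3 per formula unit = 0.8100 × 101.961 = 82.588 g.
Al2O3 wt% = 82.588 / 272.130 × 100 = 30.35%.

30.35 wt%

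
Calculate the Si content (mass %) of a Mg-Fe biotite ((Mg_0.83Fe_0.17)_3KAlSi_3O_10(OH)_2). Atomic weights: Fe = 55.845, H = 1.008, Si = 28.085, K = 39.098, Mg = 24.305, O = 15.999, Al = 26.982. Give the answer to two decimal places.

19.44 mass %

M((Mg_0.83Fe_0.17)_3KAlSi_3O_10(OH)_2) = 433.339 g/mol.
Si contributes 3 × 28.085 = 84.255 g per mole.
84.255/433.339 = 0.1944 → 19.44%.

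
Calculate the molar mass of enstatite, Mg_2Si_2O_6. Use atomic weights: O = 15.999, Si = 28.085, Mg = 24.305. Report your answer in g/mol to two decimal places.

The formula mass is the sum 2(24.305) + 2(28.085) + 6(15.999).

200.77 g/mol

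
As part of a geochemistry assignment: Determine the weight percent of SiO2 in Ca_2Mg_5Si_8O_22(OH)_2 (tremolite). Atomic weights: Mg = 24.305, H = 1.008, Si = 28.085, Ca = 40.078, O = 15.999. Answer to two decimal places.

59.17 wt%

M(Ca_2Mg_5Si_8O_22(OH)_2) = 812.353 g/mol; M(SiO2) = 60.083 g/mol.
Moles SiO2 per formula unit = 8 Si ÷ 1 = 8.0000.
SiO2 fraction = (8.0000 × 60.083) / 812.353 = 480.664/812.353 = 0.5917.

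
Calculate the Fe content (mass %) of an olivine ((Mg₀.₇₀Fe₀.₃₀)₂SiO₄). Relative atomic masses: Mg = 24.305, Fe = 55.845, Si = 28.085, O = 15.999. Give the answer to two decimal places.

Formula mass = 1.40×24.305 + 0.60×55.845 + 1×28.085 + 4×15.999 = 159.615 g/mol, of which 33.507 g is Fe.
So Fe makes up 33.507/159.615 = 0.2099 of the mass, i.e. 20.99%.

20.99 mass %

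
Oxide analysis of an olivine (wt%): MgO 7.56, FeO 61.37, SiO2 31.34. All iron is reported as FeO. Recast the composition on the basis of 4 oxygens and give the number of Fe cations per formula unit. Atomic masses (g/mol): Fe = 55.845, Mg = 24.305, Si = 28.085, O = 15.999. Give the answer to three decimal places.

MgO (M=40.304): mol = 0.18757; Mg = 0.18757, O = 0.18757.
FeO (M=71.844): mol = 0.85421; Fe = 0.85421, O = 0.85421.
SiO2 (M=60.083): mol = 0.52161; Si = 0.52161, O = 1.04322.
ΣO = 2.08500; factor = 4/ΣO = 1.91847.
Fe apfu = 0.85421 × 1.91847 = 1.639.

1.639 Fe apfu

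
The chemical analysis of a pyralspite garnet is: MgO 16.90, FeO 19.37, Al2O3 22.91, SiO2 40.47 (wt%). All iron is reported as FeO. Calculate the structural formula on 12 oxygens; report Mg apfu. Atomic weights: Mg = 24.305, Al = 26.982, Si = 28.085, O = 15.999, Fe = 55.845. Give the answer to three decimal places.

MgO: 16.90/40.304 = 0.41931 mol → 0.41931 mol Mg, 0.41931 mol O.
FeO: 19.37/71.844 = 0.26961 mol → 0.26961 mol Fe, 0.26961 mol O.
Al2O3: 22.91/101.961 = 0.22469 mol → 0.44938 mol Al, 0.67407 mol O.
SiO2: 40.47/60.083 = 0.67357 mol → 0.67357 mol Si, 1.34714 mol O.
Total oxygen = 2.71013 mol. Normalization factor = 12/2.71013 = 4.42783.
Mg per 12 O = 0.41931 × 4.42783 = 1.857.

1.857 Mg apfu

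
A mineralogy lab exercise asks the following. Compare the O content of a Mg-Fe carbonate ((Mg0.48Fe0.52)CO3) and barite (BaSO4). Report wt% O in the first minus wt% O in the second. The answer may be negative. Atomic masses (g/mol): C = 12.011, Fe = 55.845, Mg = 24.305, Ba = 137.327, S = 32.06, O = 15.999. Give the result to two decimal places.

O in (Mg0.48Fe0.52)CO3: molar mass 100.714 g/mol; 3×15.999 = 47.997 g → 47.66 wt%.
O in BaSO4: molar mass 233.383 g/mol; 4×15.999 = 63.996 g → 27.42 wt%.
Difference = 47.66 − 27.42 = 20.24 percentage points.

20.24 percentage points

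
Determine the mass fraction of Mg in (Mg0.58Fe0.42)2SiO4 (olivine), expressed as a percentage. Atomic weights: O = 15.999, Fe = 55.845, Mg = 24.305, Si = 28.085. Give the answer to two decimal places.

Formula mass = 1.16×24.305 + 0.84×55.845 + 1×28.085 + 4×15.999 = 167.185 g/mol, of which 28.194 g is Mg.
So Mg makes up 28.194/167.185 = 0.1686 of the mass, i.e. 16.86%.

16.86 wt%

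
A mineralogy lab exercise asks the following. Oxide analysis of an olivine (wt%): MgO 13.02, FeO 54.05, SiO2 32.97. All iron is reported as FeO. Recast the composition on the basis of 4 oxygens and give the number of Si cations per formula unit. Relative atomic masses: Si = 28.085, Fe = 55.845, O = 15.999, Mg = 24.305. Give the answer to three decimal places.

MgO: 13.02/40.304 = 0.32304 mol → 0.32304 mol Mg, 0.32304 mol O.
FeO: 54.05/71.844 = 0.75232 mol → 0.75232 mol Fe, 0.75232 mol O.
SiO2: 32.97/60.083 = 0.54874 mol → 0.54874 mol Si, 1.09748 mol O.
Total oxygen = 2.17284 mol. Normalization factor = 4/2.17284 = 1.84091.
Si per 4 O = 0.54874 × 1.84091 = 1.010.

1.010 Si apfu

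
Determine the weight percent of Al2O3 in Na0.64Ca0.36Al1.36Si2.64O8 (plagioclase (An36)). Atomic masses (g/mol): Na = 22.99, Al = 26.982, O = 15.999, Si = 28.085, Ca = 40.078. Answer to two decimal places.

M(Na0.64Ca0.36Al1.36Si2.64O8) = 267.974 g/mol; M(Al2O3) = 101.961 g/mol.
Moles Al2O3 per formula unit = 1.36 Al ÷ 2 = 0.6800.
Al2O3 fraction = (0.6800 × 101.961) / 267.974 = 69.333/267.974 = 0.2587.

25.87 wt%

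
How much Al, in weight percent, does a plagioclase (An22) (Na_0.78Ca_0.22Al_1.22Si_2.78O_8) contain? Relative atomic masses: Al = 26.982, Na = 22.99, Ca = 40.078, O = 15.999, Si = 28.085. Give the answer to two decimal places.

Molar mass of Na_0.78Ca_0.22Al_1.22Si_2.78O_8: 0.78×22.99 + 0.22×40.078 + 1.22×26.982 + 2.78×28.085 + 8×15.999 = 265.736 g/mol.
Mass of Al per formula unit: 1.22 × 26.982 = 32.918 g.
Weight fraction Al = 32.918 / 265.736 = 0.1239.

12.39 weight percent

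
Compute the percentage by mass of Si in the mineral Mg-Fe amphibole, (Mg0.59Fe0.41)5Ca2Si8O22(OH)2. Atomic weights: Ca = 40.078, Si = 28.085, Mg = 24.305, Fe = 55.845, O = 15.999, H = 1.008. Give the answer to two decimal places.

Molar mass of (Mg0.59Fe0.41)5Ca2Si8O22(OH)2: 2.95×24.305 + 2.05×55.845 + 2×40.078 + 8×28.085 + 24×15.999 + 2×1.008 = 877.010 g/mol.
Mass of Si per formula unit: 8 × 28.085 = 224.680 g.
Weight fraction Si = 224.680 / 877.010 = 0.2562.

25.62 weight percent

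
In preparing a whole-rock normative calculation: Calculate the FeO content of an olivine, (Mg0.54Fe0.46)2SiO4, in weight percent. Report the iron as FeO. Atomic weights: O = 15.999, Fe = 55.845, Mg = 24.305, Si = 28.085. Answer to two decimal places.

Formula mass = 169.708 g/mol.
0.92 Fe → 0.9200 mol FeO per formula unit; M(FeO) = 71.844, so FeO mass = 66.096 g.
66.096/169.708 × 100 = 38.95 wt%.

38.95 wt%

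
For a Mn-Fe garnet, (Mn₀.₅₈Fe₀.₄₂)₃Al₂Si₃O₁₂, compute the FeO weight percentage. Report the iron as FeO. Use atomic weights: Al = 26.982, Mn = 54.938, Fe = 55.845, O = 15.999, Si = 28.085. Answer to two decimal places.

Molar mass of (Mn₀.₅₈Fe₀.₄₂)₃Al₂Si₃O₁₂ = 1.74×54.938 + 1.26×55.845 + 2×26.982 + 3×28.085 + 12×15.999 = 496.164 g/mol.
Each formula unit contains 1.26 Fe, equivalent to 1.26/1 = 1.2600 mol FeO.
M(FeO) = 1×55.845 + 1×15.999 = 71.844 g/mol.
Mass of FeO per formula unit = 1.2600 × 71.844 = 90.523 g.
FeO wt% = 90.523 / 496.164 × 100 = 18.24%.

18.24 wt%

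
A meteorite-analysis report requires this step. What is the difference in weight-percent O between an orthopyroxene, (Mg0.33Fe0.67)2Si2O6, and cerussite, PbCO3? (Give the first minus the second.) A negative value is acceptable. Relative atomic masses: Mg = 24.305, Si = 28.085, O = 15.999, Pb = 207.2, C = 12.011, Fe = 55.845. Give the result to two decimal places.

21.54 percentage points

O in (Mg0.33Fe0.67)2Si2O6: molar mass 243.038 g/mol; 6×15.999 = 95.994 g → 39.50 wt%.
O in PbCO3: molar mass 267.208 g/mol; 3×15.999 = 47.997 g → 17.96 wt%.
Difference = 39.50 − 17.96 = 21.54 percentage points.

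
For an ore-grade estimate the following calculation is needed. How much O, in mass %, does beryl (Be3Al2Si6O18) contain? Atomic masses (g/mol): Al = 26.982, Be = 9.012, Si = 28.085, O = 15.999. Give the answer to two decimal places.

53.58 mass %

M(Be3Al2Si6O18) = 537.492 g/mol.
O contributes 18 × 15.999 = 287.982 g per mole.
287.982/537.492 = 0.5358 → 53.58%.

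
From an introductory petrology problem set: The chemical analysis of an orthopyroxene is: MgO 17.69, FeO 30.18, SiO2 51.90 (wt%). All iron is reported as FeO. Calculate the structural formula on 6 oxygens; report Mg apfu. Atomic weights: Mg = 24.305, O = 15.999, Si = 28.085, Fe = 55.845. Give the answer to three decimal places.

MgO (M=40.304): mol = 0.43891; Mg = 0.43891, O = 0.43891.
FeO (M=71.844): mol = 0.42008; Fe = 0.42008, O = 0.42008.
SiO2 (M=60.083): mol = 0.86381; Si = 0.86381, O = 1.72762.
ΣO = 2.58661; factor = 6/ΣO = 2.31964.
Mg apfu = 0.43891 × 2.31964 = 1.018.

1.018 Mg apfu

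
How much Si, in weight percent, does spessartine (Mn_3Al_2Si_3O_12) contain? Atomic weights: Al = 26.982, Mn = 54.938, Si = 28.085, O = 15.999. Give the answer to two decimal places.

17.02 weight percent

M(Mn_3Al_2Si_3O_12) = 495.021 g/mol.
Si contributes 3 × 28.085 = 84.255 g per mole.
84.255/495.021 = 0.1702 → 17.02%.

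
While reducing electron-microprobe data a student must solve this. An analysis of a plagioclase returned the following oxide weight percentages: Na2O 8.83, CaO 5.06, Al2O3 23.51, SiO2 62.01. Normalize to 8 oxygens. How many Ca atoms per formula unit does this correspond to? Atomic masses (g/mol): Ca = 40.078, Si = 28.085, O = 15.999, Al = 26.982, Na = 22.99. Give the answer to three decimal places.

Na2O: 8.83/61.979 = 0.14247 mol → 0.28494 mol Na, 0.14247 mol O.
CaO: 5.06/56.077 = 0.09023 mol → 0.09023 mol Ca, 0.09023 mol O.
Al2O3: 23.51/101.961 = 0.23058 mol → 0.46116 mol Al, 0.69174 mol O.
SiO2: 62.01/60.083 = 1.03207 mol → 1.03207 mol Si, 2.06414 mol O.
Total oxygen = 2.98858 mol. Normalization factor = 8/2.98858 = 2.67686.
Ca per 8 O = 0.09023 × 2.67686 = 0.242.

0.242 Ca apfu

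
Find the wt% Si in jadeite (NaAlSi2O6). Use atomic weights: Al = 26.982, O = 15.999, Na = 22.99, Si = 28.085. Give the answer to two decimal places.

27.79 wt%

Molar mass of NaAlSi2O6: 1×22.99 + 1×26.982 + 2×28.085 + 6×15.999 = 202.136 g/mol.
Mass of Si per formula unit: 2 × 28.085 = 56.170 g.
Weight fraction Si = 56.170 / 202.136 = 0.2779.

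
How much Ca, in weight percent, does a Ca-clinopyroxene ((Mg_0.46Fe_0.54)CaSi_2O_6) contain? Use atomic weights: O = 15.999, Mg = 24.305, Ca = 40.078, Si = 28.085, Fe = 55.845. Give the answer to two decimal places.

17.16 weight percent

Formula mass = 0.46×24.305 + 0.54×55.845 + 1×40.078 + 2×28.085 + 6×15.999 = 233.579 g/mol, of which 40.078 g is Ca.
So Ca makes up 40.078/233.579 = 0.1716 of the mass, i.e. 17.16%.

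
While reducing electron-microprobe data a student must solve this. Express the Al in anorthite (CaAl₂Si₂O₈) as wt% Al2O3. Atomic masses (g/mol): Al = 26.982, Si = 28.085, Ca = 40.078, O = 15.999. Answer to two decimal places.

Molar mass of CaAl₂Si₂O₈ = 1×40.078 + 2×26.982 + 2×28.085 + 8×15.999 = 278.204 g/mol.
Each formula unit contains 2 Al, equivalent to 2/2 = 1.0000 mol Al2O3.
M(Al2O3) = 2×26.982 + 3×15.999 = 101.961 g/mol.
Mass of Al2O3 per formula unit = 1.0000 × 101.961 = 101.961 g.
Al2O3 wt% = 101.961 / 278.204 × 100 = 36.65%.

36.65 wt%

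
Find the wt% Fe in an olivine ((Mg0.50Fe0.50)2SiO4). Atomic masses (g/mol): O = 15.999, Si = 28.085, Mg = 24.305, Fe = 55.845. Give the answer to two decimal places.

Molar mass of (Mg0.50Fe0.50)2SiO4: 1·24.305 + 1·55.845 + 1·28.085 + 4·15.999 = 172.231 g/mol.
Mass of Fe per formula unit: 1 × 55.845 = 55.845 g.
Weight fraction Fe = 55.845 / 172.231 = 0.3242.

32.42 weight percent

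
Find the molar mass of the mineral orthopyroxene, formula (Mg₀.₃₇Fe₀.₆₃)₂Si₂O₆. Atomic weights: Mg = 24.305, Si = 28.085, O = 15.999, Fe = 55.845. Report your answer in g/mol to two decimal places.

240.51 g/mol

The formula mass is the sum 0.74·24.305 + 1.26·55.845 + 2·28.085 + 6·15.999.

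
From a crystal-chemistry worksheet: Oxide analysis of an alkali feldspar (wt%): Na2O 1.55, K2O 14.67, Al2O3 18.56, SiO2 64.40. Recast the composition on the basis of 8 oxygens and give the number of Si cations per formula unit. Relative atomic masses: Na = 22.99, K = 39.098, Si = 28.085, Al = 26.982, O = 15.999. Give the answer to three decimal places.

2.987 Si apfu

1.55 wt% Na2O ÷ 61.979 g/mol = 0.02501 mol, giving 0.05002 Na and 0.02501 O.
14.67 wt% K2O ÷ 94.195 g/mol = 0.15574 mol, giving 0.31148 K and 0.15574 O.
18.56 wt% Al2O3 ÷ 101.961 g/mol = 0.18203 mol, giving 0.36406 Al and 0.54609 O.
64.40 wt% SiO2 ÷ 60.083 g/mol = 1.07185 mol, giving 1.07185 Si and 2.14370 O.
Oxygen sums to 2.87054; scaling by 8/2.87054 = 2.78693 puts the formula on 8 O.
Si: 1.07185 × 2.78693 = 2.987 atoms per formula unit.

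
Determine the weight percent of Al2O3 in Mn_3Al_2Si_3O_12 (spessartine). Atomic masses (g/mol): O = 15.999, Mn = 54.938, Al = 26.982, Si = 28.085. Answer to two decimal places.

M(Mn_3Al_2Si_3O_12) = 495.021 g/mol; M(Al2O3) = 101.961 g/mol.
Moles Al2O3 per formula unit = 2 Al ÷ 2 = 1.0000.
Al2O3 fraction = (1.0000 × 101.961) / 495.021 = 101.961/495.021 = 0.2060.

20.60 wt%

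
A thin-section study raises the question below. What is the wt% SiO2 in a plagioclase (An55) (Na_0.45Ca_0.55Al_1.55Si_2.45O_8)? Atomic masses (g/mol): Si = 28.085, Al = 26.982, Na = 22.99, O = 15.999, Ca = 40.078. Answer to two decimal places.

54.32 wt%

Formula mass = 271.011 g/mol.
2.45 Si → 2.4500 mol SiO2 per formula unit; M(SiO2) = 60.083, so SiO2 mass = 147.203 g.
147.203/271.011 × 100 = 54.32 wt%.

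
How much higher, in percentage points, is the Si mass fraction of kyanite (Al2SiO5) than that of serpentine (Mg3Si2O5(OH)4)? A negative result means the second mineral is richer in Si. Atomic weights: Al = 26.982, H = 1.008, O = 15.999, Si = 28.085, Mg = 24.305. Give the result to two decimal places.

First mineral: 28.085 g Si in 162.044 g formula = 17.33 wt% Si.
Second mineral: 56.170 g Si in 277.108 g formula = 20.27 wt% Si.
17.33% − 20.27% gives a difference of -2.94 percentage points.

-2.94 percentage points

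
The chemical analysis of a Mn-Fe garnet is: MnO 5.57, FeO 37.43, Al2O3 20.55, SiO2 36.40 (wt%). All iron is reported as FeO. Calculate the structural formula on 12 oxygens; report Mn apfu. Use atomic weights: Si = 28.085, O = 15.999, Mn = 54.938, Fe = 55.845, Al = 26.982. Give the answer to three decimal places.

0.390 Mn apfu

5.57 wt% MnO ÷ 70.937 g/mol = 0.07852 mol, giving 0.07852 Mn and 0.07852 O.
37.43 wt% FeO ÷ 71.844 g/mol = 0.52099 mol, giving 0.52099 Fe and 0.52099 O.
20.55 wt% Al2O3 ÷ 101.961 g/mol = 0.20155 mol, giving 0.40310 Al and 0.60465 O.
36.40 wt% SiO2 ÷ 60.083 g/mol = 0.60583 mol, giving 0.60583 Si and 1.21166 O.
Oxygen sums to 2.41582; scaling by 12/2.41582 = 4.96726 puts the formula on 12 O.
Mn: 0.07852 × 4.96726 = 0.390 atoms per formula unit.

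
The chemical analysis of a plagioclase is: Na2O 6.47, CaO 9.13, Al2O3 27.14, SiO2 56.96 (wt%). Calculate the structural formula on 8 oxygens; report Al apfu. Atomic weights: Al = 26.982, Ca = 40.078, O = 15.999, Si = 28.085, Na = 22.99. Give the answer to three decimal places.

Na2O (M=61.979): mol = 0.10439; Na = 0.20878, O = 0.10439.
CaO (M=56.077): mol = 0.16281; Ca = 0.16281, O = 0.16281.
Al2O3 (M=101.961): mol = 0.26618; Al = 0.53236, O = 0.79854.
SiO2 (M=60.083): mol = 0.94802; Si = 0.94802, O = 1.89604.
ΣO = 2.96178; factor = 8/ΣO = 2.70108.
Al apfu = 0.53236 × 2.70108 = 1.438.

1.438 Al apfu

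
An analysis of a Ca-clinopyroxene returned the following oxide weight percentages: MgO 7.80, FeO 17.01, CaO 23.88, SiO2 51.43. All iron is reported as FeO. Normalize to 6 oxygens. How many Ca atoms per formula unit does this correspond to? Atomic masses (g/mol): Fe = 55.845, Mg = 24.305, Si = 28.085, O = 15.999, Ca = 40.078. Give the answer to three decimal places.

7.80 wt% MgO ÷ 40.304 g/mol = 0.19353 mol, giving 0.19353 Mg and 0.19353 O.
17.01 wt% FeO ÷ 71.844 g/mol = 0.23676 mol, giving 0.23676 Fe and 0.23676 O.
23.88 wt% CaO ÷ 56.077 g/mol = 0.42584 mol, giving 0.42584 Ca and 0.42584 O.
51.43 wt% SiO2 ÷ 60.083 g/mol = 0.85598 mol, giving 0.85598 Si and 1.71196 O.
Oxygen sums to 2.56809; scaling by 6/2.56809 = 2.33637 puts the formula on 6 O.
Ca: 0.42584 × 2.33637 = 0.995 atoms per formula unit.

0.995 Ca apfu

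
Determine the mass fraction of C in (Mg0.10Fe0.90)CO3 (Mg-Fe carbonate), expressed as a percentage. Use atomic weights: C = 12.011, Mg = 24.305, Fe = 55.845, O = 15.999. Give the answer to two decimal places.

10.66 wt%

Molar mass of (Mg0.10Fe0.90)CO3: 0.10×24.305 + 0.90×55.845 + 1×12.011 + 3×15.999 = 112.699 g/mol.
Mass of C per formula unit: 1 × 12.011 = 12.011 g.
Weight fraction C = 12.011 / 112.699 = 0.1066.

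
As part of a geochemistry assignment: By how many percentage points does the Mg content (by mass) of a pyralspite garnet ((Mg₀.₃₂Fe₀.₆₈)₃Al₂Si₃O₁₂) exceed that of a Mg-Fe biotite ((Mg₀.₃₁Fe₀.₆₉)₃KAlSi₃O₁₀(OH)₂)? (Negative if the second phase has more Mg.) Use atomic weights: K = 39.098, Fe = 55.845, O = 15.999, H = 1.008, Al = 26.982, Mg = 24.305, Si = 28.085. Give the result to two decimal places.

Mg in (Mg₀.₃₂Fe₀.₆₈)₃Al₂Si₃O₁₂: molar mass 467.464 g/mol; 0.96×24.305 = 23.333 g → 4.99 wt%.
Mg in (Mg₀.₃₁Fe₀.₆₉)₃KAlSi₃O₁₀(OH)₂: molar mass 482.542 g/mol; 0.93×24.305 = 22.604 g → 4.68 wt%.
Difference = 4.99 − 4.68 = 0.31 percentage points.

0.31 percentage points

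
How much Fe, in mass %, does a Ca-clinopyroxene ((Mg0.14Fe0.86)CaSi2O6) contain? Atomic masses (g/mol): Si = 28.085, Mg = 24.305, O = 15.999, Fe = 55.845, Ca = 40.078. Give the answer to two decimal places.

Formula mass = 0.14·24.305 + 0.86·55.845 + 1·40.078 + 2·28.085 + 6·15.999 = 243.671 g/mol, of which 48.027 g is Fe.
So Fe makes up 48.027/243.671 = 0.1971 of the mass, i.e. 19.71%.

19.71 mass %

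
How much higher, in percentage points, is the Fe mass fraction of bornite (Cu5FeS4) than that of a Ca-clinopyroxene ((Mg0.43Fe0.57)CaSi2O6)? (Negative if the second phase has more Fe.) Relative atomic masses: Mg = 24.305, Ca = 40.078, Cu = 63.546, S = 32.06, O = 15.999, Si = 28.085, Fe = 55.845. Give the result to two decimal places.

-2.44 percentage points

Fe in Cu5FeS4: molar mass 501.815 g/mol; 1×55.845 = 55.845 g → 11.13 wt%.
Fe in (Mg0.43Fe0.57)CaSi2O6: molar mass 234.525 g/mol; 0.57×55.845 = 31.832 g → 13.57 wt%.
Difference = 11.13 − 13.57 = -2.44 percentage points.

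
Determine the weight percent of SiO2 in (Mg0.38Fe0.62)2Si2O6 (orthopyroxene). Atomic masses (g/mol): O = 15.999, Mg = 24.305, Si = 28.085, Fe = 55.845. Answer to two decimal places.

50.09 wt%

M((Mg0.38Fe0.62)2Si2O6) = 239.884 g/mol; M(SiO2) = 60.083 g/mol.
Moles SiO2 per formula unit = 2 Si ÷ 1 = 2.0000.
SiO2 fraction = (2.0000 × 60.083) / 239.884 = 120.166/239.884 = 0.5009.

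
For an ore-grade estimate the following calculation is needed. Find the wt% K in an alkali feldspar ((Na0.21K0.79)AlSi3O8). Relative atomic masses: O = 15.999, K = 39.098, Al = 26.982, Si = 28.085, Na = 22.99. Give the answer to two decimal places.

11.23 mass %

M((Na0.21K0.79)AlSi3O8) = 274.944 g/mol.
K contributes 0.79 × 39.098 = 30.887 g per mole.
30.887/274.944 = 0.1123 → 11.23%.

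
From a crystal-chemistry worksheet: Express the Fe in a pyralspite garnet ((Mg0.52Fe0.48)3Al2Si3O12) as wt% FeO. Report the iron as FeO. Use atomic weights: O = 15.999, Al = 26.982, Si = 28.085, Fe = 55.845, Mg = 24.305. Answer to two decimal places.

Formula mass = 448.540 g/mol.
1.44 Fe → 1.4400 mol FeO per formula unit; M(FeO) = 71.844, so FeO mass = 103.455 g.
103.455/448.540 × 100 = 23.06 wt%.

23.06 wt%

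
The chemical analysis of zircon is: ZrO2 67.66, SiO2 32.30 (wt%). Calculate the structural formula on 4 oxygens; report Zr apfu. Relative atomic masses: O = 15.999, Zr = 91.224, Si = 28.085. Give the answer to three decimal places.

67.66 wt% ZrO2 ÷ 123.222 g/mol = 0.54909 mol, giving 0.54909 Zr and 1.09818 O.
32.30 wt% SiO2 ÷ 60.083 g/mol = 0.53759 mol, giving 0.53759 Si and 1.07518 O.
Oxygen sums to 2.17336; scaling by 4/2.17336 = 1.84047 puts the formula on 4 O.
Zr: 0.54909 × 1.84047 = 1.011 atoms per formula unit.

1.011 Zr apfu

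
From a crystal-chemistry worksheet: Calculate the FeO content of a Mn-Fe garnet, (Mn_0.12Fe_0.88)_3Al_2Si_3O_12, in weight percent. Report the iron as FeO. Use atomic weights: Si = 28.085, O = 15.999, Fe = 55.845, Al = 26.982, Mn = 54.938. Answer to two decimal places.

38.13 wt%

Molar mass of (Mn_0.12Fe_0.88)_3Al_2Si_3O_12 = 0.36·54.938 + 2.64·55.845 + 2·26.982 + 3·28.085 + 12·15.999 = 497.415 g/mol.
Each formula unit contains 2.64 Fe, equivalent to 2.64/1 = 2.6400 mol FeO.
M(FeO) = 1×55.845 + 1×15.999 = 71.844 g/mol.
Mass of FeO per formula unit = 2.6400 × 71.844 = 189.668 g.
FeO wt% = 189.668 / 497.415 × 100 = 38.13%.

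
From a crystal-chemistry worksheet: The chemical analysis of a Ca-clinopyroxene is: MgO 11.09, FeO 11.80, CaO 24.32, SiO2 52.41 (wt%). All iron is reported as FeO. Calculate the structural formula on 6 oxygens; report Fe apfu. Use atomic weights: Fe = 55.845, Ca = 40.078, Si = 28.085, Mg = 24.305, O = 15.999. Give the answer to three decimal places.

0.376 Fe apfu

11.09 wt% MgO ÷ 40.304 g/mol = 0.27516 mol, giving 0.27516 Mg and 0.27516 O.
11.80 wt% FeO ÷ 71.844 g/mol = 0.16424 mol, giving 0.16424 Fe and 0.16424 O.
24.32 wt% CaO ÷ 56.077 g/mol = 0.43369 mol, giving 0.43369 Ca and 0.43369 O.
52.41 wt% SiO2 ÷ 60.083 g/mol = 0.87229 mol, giving 0.87229 Si and 1.74458 O.
Oxygen sums to 2.61767; scaling by 6/2.61767 = 2.29211 puts the formula on 6 O.
Fe: 0.16424 × 2.29211 = 0.376 atoms per formula unit.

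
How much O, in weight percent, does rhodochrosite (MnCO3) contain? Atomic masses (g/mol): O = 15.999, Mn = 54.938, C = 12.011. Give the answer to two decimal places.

Molar mass of MnCO3: 1*54.938 + 1*12.011 + 3*15.999 = 114.946 g/mol.
Mass of O per formula unit: 3 × 15.999 = 47.997 g.
Weight fraction O = 47.997 / 114.946 = 0.4176.

41.76 weight percent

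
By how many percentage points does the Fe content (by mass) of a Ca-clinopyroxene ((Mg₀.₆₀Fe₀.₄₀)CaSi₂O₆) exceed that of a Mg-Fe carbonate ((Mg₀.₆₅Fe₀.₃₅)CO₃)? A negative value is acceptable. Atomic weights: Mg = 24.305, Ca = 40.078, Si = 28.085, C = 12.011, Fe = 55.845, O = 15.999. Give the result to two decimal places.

Fe in (Mg₀.₆₀Fe₀.₄₀)CaSi₂O₆: molar mass 229.163 g/mol; 0.40×55.845 = 22.338 g → 9.75 wt%.
Fe in (Mg₀.₆₅Fe₀.₃₅)CO₃: molar mass 95.352 g/mol; 0.35×55.845 = 19.546 g → 20.50 wt%.
Difference = 9.75 − 20.50 = -10.75 percentage points.

-10.75 percentage points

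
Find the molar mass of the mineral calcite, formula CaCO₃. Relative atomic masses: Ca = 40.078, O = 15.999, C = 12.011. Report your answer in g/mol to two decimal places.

100.09 g/mol

M = 1*40.078 + 1*12.011 + 3*15.999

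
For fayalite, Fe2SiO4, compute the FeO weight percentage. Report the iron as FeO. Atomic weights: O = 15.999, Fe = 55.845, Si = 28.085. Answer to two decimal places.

Molar mass of Fe2SiO4 = 2·55.845 + 1·28.085 + 4·15.999 = 203.771 g/mol.
Each formula unit contains 2 Fe, equivalent to 2/1 = 2.0000 mol FeO.
M(FeO) = 1×55.845 + 1×15.999 = 71.844 g/mol.
Mass of FeO per formula unit = 2.0000 × 71.844 = 143.688 g.
FeO wt% = 143.688 / 203.771 × 100 = 70.51%.

70.51 wt%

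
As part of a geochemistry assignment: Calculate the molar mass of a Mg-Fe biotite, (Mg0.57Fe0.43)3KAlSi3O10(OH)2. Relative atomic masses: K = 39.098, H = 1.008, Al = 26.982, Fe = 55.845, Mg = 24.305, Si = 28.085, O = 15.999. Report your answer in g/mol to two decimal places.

The formula mass is the sum 1.71·24.305 + 1.29·55.845 + 1·39.098 + 1·26.982 + 3·28.085 + 12·15.999 + 2·1.008.

457.94 g/mol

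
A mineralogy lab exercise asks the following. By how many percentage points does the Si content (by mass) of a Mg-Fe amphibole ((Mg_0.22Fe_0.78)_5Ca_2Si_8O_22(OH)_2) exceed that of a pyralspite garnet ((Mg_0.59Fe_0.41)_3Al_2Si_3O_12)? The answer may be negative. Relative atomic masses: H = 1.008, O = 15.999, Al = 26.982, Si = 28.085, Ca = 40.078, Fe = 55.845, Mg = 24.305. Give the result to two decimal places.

4.95 percentage points

First mineral: 224.680 g Si in 935.359 g formula = 24.02 wt% Si.
Second mineral: 84.255 g Si in 441.916 g formula = 19.07 wt% Si.
24.02% − 19.07% gives a difference of 4.95 percentage points.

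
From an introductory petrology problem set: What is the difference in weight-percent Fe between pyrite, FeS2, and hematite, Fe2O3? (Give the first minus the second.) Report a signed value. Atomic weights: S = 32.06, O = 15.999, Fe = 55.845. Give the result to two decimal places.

First mineral: 55.845 g Fe in 119.965 g formula = 46.55 wt% Fe.
Second mineral: 111.690 g Fe in 159.687 g formula = 69.94 wt% Fe.
46.55% − 69.94% gives a difference of -23.39 percentage points.

-23.39 percentage points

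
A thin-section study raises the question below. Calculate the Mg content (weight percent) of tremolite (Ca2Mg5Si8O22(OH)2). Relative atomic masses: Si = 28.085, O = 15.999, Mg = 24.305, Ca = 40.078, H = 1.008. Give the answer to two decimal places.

Formula mass = 2·40.078 + 5·24.305 + 8·28.085 + 24·15.999 + 2·1.008 = 812.353 g/mol, of which 121.525 g is Mg.
So Mg makes up 121.525/812.353 = 0.1496 of the mass, i.e. 14.96%.

14.96 weight percent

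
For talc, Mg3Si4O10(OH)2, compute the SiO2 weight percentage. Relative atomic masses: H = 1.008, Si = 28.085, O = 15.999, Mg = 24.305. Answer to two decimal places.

Molar mass of Mg3Si4O10(OH)2 = 3*24.305 + 4*28.085 + 12*15.999 + 2*1.008 = 379.259 g/mol.
Each formula unit contains 4 Si, equivalent to 4/1 = 4.0000 mol SiO2.
M(SiO2) = 1×28.085 + 2×15.999 = 60.083 g/mol.
Mass of SiO2 per formula unit = 4.0000 × 60.083 = 240.332 g.
SiO2 wt% = 240.332 / 379.259 × 100 = 63.37%.

63.37 wt%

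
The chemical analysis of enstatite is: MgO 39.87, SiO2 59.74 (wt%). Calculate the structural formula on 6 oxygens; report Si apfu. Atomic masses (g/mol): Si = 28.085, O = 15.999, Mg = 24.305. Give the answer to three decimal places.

MgO (M=40.304): mol = 0.98923; Mg = 0.98923, O = 0.98923.
SiO2 (M=60.083): mol = 0.99429; Si = 0.99429, O = 1.98858.
ΣO = 2.97781; factor = 6/ΣO = 2.01490.
Si apfu = 0.99429 × 2.01490 = 2.003.

2.003 Si apfu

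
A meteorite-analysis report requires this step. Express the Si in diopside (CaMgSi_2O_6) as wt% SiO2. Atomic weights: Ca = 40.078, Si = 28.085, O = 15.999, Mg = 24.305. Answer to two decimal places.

M(CaMgSi_2O_6) = 216.547 g/mol; M(SiO2) = 60.083 g/mol.
Moles SiO2 per formula unit = 2 Si ÷ 1 = 2.0000.
SiO2 fraction = (2.0000 × 60.083) / 216.547 = 120.166/216.547 = 0.5549.

55.49 wt%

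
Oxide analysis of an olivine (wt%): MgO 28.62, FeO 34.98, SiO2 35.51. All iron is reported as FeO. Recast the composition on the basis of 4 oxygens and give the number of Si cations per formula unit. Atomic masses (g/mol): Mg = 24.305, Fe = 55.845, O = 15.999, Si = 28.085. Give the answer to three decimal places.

MgO (M=40.304): mol = 0.71010; Mg = 0.71010, O = 0.71010.
FeO (M=71.844): mol = 0.48689; Fe = 0.48689, O = 0.48689.
SiO2 (M=60.083): mol = 0.59102; Si = 0.59102, O = 1.18204.
ΣO = 2.37903; factor = 4/ΣO = 1.68136.
Si apfu = 0.59102 × 1.68136 = 0.994.

0.994 Si apfu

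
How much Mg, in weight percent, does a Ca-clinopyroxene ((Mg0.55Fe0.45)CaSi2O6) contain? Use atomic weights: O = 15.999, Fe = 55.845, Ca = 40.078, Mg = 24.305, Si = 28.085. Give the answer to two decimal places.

5.79 weight percent

Molar mass of (Mg0.55Fe0.45)CaSi2O6: 0.55·24.305 + 0.45·55.845 + 1·40.078 + 2·28.085 + 6·15.999 = 230.740 g/mol.
Mass of Mg per formula unit: 0.55 × 24.305 = 13.368 g.
Weight fraction Mg = 13.368 / 230.740 = 0.0579.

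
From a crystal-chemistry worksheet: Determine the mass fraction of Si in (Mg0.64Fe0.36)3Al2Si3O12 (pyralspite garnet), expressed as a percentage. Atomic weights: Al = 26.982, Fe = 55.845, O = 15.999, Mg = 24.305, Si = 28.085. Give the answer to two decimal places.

19.27 mass %

Molar mass of (Mg0.64Fe0.36)3Al2Si3O12: 1.92*24.305 + 1.08*55.845 + 2*26.982 + 3*28.085 + 12*15.999 = 437.185 g/mol.
Mass of Si per formula unit: 3 × 28.085 = 84.255 g.
Weight fraction Si = 84.255 / 437.185 = 0.1927.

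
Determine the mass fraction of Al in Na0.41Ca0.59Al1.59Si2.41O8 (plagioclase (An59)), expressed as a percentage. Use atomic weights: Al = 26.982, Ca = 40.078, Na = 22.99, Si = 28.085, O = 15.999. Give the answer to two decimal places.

15.79 weight percent

M(Na0.41Ca0.59Al1.59Si2.41O8) = 271.650 g/mol.
Al contributes 1.59 × 26.982 = 42.901 g per mole.
42.901/271.650 = 0.1579 → 15.79%.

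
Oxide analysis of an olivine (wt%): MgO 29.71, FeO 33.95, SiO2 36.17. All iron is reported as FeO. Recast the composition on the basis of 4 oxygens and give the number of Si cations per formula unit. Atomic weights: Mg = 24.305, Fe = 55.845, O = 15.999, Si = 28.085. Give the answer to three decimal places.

MgO (M=40.304): mol = 0.73715; Mg = 0.73715, O = 0.73715.
FeO (M=71.844): mol = 0.47255; Fe = 0.47255, O = 0.47255.
SiO2 (M=60.083): mol = 0.60200; Si = 0.60200, O = 1.20400.
ΣO = 2.41370; factor = 4/ΣO = 1.65721.
Si apfu = 0.60200 × 1.65721 = 0.998.

0.998 Si apfu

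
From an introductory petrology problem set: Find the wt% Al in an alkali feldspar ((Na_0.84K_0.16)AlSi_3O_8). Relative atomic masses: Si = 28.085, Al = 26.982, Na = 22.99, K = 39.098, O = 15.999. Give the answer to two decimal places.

Formula mass = 0.84×22.99 + 0.16×39.098 + 1×26.982 + 3×28.085 + 8×15.999 = 264.796 g/mol, of which 26.982 g is Al.
So Al makes up 26.982/264.796 = 0.1019 of the mass, i.e. 10.19%.

10.19 weight percent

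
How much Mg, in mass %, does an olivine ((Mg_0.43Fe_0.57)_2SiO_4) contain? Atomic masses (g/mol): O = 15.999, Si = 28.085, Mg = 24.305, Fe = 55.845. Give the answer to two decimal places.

11.83 mass %

Formula mass = 0.86*24.305 + 1.14*55.845 + 1*28.085 + 4*15.999 = 176.647 g/mol, of which 20.902 g is Mg.
So Mg makes up 20.902/176.647 = 0.1183 of the mass, i.e. 11.83%.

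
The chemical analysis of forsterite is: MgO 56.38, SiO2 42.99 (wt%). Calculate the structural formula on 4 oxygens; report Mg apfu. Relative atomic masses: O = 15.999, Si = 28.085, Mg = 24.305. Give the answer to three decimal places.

1.977 Mg apfu

56.38 wt% MgO ÷ 40.304 g/mol = 1.39887 mol, giving 1.39887 Mg and 1.39887 O.
42.99 wt% SiO2 ÷ 60.083 g/mol = 0.71551 mol, giving 0.71551 Si and 1.43102 O.
Oxygen sums to 2.82989; scaling by 4/2.82989 = 1.41348 puts the formula on 4 O.
Mg: 1.39887 × 1.41348 = 1.977 atoms per formula unit.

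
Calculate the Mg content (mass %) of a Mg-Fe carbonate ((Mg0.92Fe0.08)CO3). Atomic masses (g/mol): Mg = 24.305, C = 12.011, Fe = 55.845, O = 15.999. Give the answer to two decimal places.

Formula mass = 0.92·24.305 + 0.08·55.845 + 1·12.011 + 3·15.999 = 86.836 g/mol, of which 22.361 g is Mg.
So Mg makes up 22.361/86.836 = 0.2575 of the mass, i.e. 25.75%.

25.75 mass %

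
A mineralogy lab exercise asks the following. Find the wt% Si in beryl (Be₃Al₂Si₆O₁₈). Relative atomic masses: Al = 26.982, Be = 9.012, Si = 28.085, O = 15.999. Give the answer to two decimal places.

31.35 wt%

Formula mass = 3*9.012 + 2*26.982 + 6*28.085 + 18*15.999 = 537.492 g/mol, of which 168.510 g is Si.
So Si makes up 168.510/537.492 = 0.3135 of the mass, i.e. 31.35%.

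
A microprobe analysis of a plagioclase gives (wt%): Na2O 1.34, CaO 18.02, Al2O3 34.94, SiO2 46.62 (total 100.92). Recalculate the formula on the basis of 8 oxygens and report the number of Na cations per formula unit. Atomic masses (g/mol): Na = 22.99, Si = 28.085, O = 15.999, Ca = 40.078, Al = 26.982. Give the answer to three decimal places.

1.34 wt% Na2O ÷ 61.979 g/mol = 0.02162 mol, giving 0.04324 Na and 0.02162 O.
18.02 wt% CaO ÷ 56.077 g/mol = 0.32134 mol, giving 0.32134 Ca and 0.32134 O.
34.94 wt% Al2O3 ÷ 101.961 g/mol = 0.34268 mol, giving 0.68536 Al and 1.02804 O.
46.62 wt% SiO2 ÷ 60.083 g/mol = 0.77593 mol, giving 0.77593 Si and 1.55186 O.
Oxygen sums to 2.92286; scaling by 8/2.92286 = 2.73705 puts the formula on 8 O.
Na: 0.04324 × 2.73705 = 0.118 atoms per formula unit.

0.118 Na apfu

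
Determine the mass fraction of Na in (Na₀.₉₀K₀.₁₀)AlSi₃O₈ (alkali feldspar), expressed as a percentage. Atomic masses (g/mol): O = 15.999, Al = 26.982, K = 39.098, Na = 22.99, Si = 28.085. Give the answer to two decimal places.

Molar mass of (Na₀.₉₀K₀.₁₀)AlSi₃O₈: 0.90·22.99 + 0.10·39.098 + 1·26.982 + 3·28.085 + 8·15.999 = 263.830 g/mol.
Mass of Na per formula unit: 0.90 × 22.99 = 20.691 g.
Weight fraction Na = 20.691 / 263.830 = 0.0784.

7.84 weight percent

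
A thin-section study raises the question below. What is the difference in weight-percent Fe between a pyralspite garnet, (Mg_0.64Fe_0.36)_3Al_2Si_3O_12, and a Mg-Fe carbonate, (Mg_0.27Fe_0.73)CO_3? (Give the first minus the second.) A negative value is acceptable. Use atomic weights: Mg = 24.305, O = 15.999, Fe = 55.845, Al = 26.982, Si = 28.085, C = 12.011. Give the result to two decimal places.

-24.18 percentage points

Fe in (Mg_0.64Fe_0.36)_3Al_2Si_3O_12: molar mass 437.185 g/mol; 1.08×55.845 = 60.313 g → 13.80 wt%.
Fe in (Mg_0.27Fe_0.73)CO_3: molar mass 107.337 g/mol; 0.73×55.845 = 40.767 g → 37.98 wt%.
Difference = 13.80 − 37.98 = -24.18 percentage points.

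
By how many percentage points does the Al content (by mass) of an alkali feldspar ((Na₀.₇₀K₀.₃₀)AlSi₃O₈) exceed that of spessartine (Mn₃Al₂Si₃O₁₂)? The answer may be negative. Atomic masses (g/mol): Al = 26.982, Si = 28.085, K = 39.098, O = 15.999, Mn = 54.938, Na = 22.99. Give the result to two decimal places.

Al in (Na₀.₇₀K₀.₃₀)AlSi₃O₈: molar mass 267.051 g/mol; 1×26.982 = 26.982 g → 10.10 wt%.
Al in Mn₃Al₂Si₃O₁₂: molar mass 495.021 g/mol; 2×26.982 = 53.964 g → 10.90 wt%.
Difference = 10.10 − 10.90 = -0.80 percentage points.

-0.80 percentage points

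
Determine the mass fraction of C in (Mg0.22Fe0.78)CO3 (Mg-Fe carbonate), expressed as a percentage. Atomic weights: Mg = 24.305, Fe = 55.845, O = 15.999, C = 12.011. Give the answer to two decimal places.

11.03 mass %

Formula mass = 0.22*24.305 + 0.78*55.845 + 1*12.011 + 3*15.999 = 108.914 g/mol, of which 12.011 g is C.
So C makes up 12.011/108.914 = 0.1103 of the mass, i.e. 11.03%.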